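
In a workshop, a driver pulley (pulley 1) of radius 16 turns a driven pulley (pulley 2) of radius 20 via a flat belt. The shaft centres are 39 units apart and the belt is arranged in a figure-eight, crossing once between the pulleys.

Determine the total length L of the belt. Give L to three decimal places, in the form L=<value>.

crossed belt: β = asin((r1+r2)/C) = asin(36/39) = 67.3801°
wrap1 = wrap2 = π + 2β = 314.7603°
tangent length = C·cosβ = 15.0000
L = (r1+r2)·wrap + 2·C·cosβ = 36·5.4936 + 2·15.0000 = 227.7697

L=227.770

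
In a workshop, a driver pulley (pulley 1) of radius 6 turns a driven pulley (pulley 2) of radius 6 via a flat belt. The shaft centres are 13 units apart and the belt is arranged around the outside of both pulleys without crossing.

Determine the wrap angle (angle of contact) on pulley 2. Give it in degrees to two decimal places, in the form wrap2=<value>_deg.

open belt: β = asin((r2−r1)/C) = asin(0/13) = 0.0000°
wrap1 = π − 2β = 180.0000°
wrap2 = π + 2β = 180.0000°

wrap2=180.00_deg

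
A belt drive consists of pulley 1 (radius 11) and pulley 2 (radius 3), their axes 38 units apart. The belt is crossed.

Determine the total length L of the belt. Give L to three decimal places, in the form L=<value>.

crossed belt: β = asin((r1+r2)/C) = asin(14/38) = 21.6183°
wrap1 = wrap2 = π + 2β = 223.2365°
tangent length = C·cosβ = 35.3270
L = (r1+r2)·wrap + 2·C·cosβ = 14·3.8962 + 2·35.3270 = 125.2011

L=125.201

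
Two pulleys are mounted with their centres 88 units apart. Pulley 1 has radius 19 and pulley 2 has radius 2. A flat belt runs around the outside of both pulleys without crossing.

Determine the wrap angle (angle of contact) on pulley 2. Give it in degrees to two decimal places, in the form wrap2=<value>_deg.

open belt: β = asin((r2−r1)/C) = asin(-17/88) = -11.1385°
wrap1 = π − 2β = 202.2771°
wrap2 = π + 2β = 157.7229°

wrap2=157.72_deg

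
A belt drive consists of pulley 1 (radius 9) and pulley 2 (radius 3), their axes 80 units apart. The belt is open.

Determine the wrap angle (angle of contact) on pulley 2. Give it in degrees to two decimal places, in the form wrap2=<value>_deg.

wrap2=171.40_deg

open belt: β = asin((r2−r1)/C) = asin(-6/80) = -4.3012°
wrap1 = π − 2β = 188.6024°
wrap2 = π + 2β = 171.3976°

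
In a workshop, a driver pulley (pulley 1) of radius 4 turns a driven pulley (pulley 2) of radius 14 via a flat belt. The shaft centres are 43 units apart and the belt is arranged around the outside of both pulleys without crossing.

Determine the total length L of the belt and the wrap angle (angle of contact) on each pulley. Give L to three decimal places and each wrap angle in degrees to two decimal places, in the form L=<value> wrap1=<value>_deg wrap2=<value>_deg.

L=144.885 wrap1=153.10_deg wrap2=206.90_deg

open belt: β = asin((r2−r1)/C) = asin(10/43) = 13.4477°
wrap1 = π − 2β = 153.1045°
wrap2 = π + 2β = 206.8955°
tangent length = C·cosβ = 41.8210
L = r1·wrap1 + r2·wrap2 + 2·C·cosβ = 4·2.6722 + 14·3.6110 + 2·41.8210 = 144.8849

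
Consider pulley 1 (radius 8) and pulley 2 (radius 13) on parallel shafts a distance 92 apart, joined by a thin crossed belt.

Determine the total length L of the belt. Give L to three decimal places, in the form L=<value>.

crossed belt: β = asin((r1+r2)/C) = asin(21/92) = 13.1947°
wrap1 = wrap2 = π + 2β = 206.3894°
tangent length = C·cosβ = 89.5712
L = (r1+r2)·wrap + 2·C·cosβ = 21·3.6022 + 2·89.5712 = 254.7881

L=254.788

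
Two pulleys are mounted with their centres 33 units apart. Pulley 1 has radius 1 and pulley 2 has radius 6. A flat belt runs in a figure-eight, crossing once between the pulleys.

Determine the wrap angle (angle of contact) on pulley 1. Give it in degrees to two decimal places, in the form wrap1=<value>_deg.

wrap1=204.49_deg

crossed belt: β = asin((r1+r2)/C) = asin(7/33) = 12.2467°
wrap1 = wrap2 = π + 2β = 204.4934°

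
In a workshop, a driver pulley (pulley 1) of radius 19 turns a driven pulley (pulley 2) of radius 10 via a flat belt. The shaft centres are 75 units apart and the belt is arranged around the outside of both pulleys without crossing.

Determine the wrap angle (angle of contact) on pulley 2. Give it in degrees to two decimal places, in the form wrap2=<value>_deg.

wrap2=166.22_deg

open belt: β = asin((r2−r1)/C) = asin(-9/75) = -6.8921°
wrap1 = π − 2β = 193.7842°
wrap2 = π + 2β = 166.2158°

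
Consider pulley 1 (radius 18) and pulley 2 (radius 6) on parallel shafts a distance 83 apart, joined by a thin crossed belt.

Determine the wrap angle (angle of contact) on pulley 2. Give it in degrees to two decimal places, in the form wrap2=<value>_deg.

crossed belt: β = asin((r1+r2)/C) = asin(24/83) = 16.8075°
wrap1 = wrap2 = π + 2β = 213.6149°

wrap2=213.61_deg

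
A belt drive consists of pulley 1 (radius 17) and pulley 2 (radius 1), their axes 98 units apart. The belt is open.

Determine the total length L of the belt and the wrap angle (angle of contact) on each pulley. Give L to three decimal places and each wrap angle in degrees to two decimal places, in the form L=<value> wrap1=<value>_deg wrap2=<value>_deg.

L=255.167 wrap1=198.79_deg wrap2=161.21_deg

open belt: β = asin((r2−r1)/C) = asin(-16/98) = -9.3965°
wrap1 = π − 2β = 198.7930°
wrap2 = π + 2β = 161.2070°
tangent length = C·cosβ = 96.6851
L = r1·wrap1 + r2·wrap2 + 2·C·cosβ = 17·3.4696 + 1·2.8136 + 2·96.6851 = 255.1668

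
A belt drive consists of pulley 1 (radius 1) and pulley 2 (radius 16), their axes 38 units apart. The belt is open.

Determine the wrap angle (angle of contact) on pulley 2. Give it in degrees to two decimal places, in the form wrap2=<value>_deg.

wrap2=226.50_deg

open belt: β = asin((r2−r1)/C) = asin(15/38) = 23.2496°
wrap1 = π − 2β = 133.5009°
wrap2 = π + 2β = 226.4991°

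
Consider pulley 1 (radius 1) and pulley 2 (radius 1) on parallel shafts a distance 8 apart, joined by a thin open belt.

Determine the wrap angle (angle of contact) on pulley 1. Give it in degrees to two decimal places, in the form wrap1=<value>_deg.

open belt: β = asin((r2−r1)/C) = asin(0/8) = 0.0000°
wrap1 = π − 2β = 180.0000°
wrap2 = π + 2β = 180.0000°

wrap1=180.00_deg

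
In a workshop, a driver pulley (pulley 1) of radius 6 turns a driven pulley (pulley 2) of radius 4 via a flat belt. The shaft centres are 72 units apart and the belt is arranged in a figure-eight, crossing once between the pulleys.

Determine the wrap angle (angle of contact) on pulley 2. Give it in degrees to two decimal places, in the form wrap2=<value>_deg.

wrap2=195.97_deg

crossed belt: β = asin((r1+r2)/C) = asin(10/72) = 7.9836°
wrap1 = wrap2 = π + 2β = 195.9671°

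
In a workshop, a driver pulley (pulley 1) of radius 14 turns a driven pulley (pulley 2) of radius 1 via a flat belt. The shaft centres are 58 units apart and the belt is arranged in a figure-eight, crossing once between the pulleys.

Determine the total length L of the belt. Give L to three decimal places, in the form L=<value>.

crossed belt: β = asin((r1+r2)/C) = asin(15/58) = 14.9882°
wrap1 = wrap2 = π + 2β = 209.9765°
tangent length = C·cosβ = 56.0268
L = (r1+r2)·wrap + 2·C·cosβ = 15·3.6648 + 2·56.0268 = 167.0253

L=167.025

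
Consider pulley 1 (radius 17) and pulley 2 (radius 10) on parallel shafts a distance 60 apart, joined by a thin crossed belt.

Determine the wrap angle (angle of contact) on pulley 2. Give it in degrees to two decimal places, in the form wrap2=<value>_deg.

wrap2=233.49_deg

crossed belt: β = asin((r1+r2)/C) = asin(27/60) = 26.7437°
wrap1 = wrap2 = π + 2β = 233.4874°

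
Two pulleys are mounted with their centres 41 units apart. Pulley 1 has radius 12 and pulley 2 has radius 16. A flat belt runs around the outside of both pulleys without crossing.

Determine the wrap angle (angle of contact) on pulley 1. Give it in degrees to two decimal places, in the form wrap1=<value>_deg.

wrap1=168.80_deg

open belt: β = asin((r2−r1)/C) = asin(4/41) = 5.5987°
wrap1 = π − 2β = 168.8025°
wrap2 = π + 2β = 191.1975°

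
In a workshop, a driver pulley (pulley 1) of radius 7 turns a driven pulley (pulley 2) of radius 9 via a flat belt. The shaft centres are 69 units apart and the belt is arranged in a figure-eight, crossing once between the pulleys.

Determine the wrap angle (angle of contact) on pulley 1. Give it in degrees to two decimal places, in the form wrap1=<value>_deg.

crossed belt: β = asin((r1+r2)/C) = asin(16/69) = 13.4080°
wrap1 = wrap2 = π + 2β = 206.8160°

wrap1=206.82_deg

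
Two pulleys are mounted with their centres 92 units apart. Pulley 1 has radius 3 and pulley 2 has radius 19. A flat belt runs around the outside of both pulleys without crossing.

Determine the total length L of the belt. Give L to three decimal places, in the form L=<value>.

open belt: β = asin((r2−r1)/C) = asin(16/92) = 10.0154°
wrap1 = π − 2β = 159.9692°
wrap2 = π + 2β = 200.0308°
tangent length = C·cosβ = 90.5980
L = r1·wrap1 + r2·wrap2 + 2·C·cosβ = 3·2.7920 + 19·3.4912 + 2·90.5980 = 255.9047

L=255.905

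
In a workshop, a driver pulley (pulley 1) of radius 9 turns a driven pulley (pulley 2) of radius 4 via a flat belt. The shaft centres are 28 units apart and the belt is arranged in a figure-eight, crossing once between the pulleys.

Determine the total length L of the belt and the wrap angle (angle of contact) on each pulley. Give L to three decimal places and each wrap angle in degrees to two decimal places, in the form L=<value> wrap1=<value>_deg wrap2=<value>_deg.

crossed belt: β = asin((r1+r2)/C) = asin(13/28) = 27.6640°
wrap1 = wrap2 = π + 2β = 235.3280°
tangent length = C·cosβ = 24.7992
L = (r1+r2)·wrap + 2·C·cosβ = 13·4.1072 + 2·24.7992 = 102.9926

L=102.993 wrap1=235.33_deg wrap2=235.33_deg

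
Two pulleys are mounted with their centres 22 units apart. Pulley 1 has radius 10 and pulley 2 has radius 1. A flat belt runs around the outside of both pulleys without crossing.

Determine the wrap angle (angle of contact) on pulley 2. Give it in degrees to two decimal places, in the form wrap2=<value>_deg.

open belt: β = asin((r2−r1)/C) = asin(-9/22) = -24.1477°
wrap1 = π − 2β = 228.2955°
wrap2 = π + 2β = 131.7045°

wrap2=131.70_deg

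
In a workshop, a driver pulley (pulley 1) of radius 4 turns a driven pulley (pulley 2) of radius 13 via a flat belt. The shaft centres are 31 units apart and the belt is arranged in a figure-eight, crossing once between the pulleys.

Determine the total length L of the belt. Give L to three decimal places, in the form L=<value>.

L=124.988

crossed belt: β = asin((r1+r2)/C) = asin(17/31) = 33.2564°
wrap1 = wrap2 = π + 2β = 246.5129°
tangent length = C·cosβ = 25.9230
L = (r1+r2)·wrap + 2·C·cosβ = 17·4.3025 + 2·25.9230 = 124.9878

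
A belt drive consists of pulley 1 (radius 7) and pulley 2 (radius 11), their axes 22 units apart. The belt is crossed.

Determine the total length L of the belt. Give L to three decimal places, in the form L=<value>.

crossed belt: β = asin((r1+r2)/C) = asin(18/22) = 54.9032°
wrap1 = wrap2 = π + 2β = 289.8064°
tangent length = C·cosβ = 12.6491
L = (r1+r2)·wrap + 2·C·cosβ = 18·5.0581 + 2·12.6491 = 116.3436

L=116.344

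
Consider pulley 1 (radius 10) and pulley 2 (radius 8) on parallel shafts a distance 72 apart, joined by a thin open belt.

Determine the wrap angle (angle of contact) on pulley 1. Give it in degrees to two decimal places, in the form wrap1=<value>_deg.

wrap1=183.18_deg

open belt: β = asin((r2−r1)/C) = asin(-2/72) = -1.5918°
wrap1 = π − 2β = 183.1835°
wrap2 = π + 2β = 176.8165°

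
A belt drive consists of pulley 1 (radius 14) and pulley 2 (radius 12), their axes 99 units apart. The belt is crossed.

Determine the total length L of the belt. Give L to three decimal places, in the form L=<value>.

crossed belt: β = asin((r1+r2)/C) = asin(26/99) = 15.2260°
wrap1 = wrap2 = π + 2β = 210.4519°
tangent length = C·cosβ = 95.5249
L = (r1+r2)·wrap + 2·C·cosβ = 26·3.6731 + 2·95.5249 = 286.5498

L=286.550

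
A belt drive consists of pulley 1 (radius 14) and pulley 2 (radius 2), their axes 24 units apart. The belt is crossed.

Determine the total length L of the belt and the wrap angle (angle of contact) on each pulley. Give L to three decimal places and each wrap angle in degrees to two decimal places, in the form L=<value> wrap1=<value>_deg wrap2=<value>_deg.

crossed belt: β = asin((r1+r2)/C) = asin(16/24) = 41.8103°
wrap1 = wrap2 = π + 2β = 263.6206°
tangent length = C·cosβ = 17.8885
L = (r1+r2)·wrap + 2·C·cosβ = 16·4.6010 + 2·17.8885 = 109.3939

L=109.394 wrap1=263.62_deg wrap2=263.62_deg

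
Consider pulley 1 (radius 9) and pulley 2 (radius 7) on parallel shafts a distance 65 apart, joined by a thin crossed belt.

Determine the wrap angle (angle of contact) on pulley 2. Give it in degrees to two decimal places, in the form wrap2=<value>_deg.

wrap2=208.50_deg

crossed belt: β = asin((r1+r2)/C) = asin(16/65) = 14.2500°
wrap1 = wrap2 = π + 2β = 208.5001°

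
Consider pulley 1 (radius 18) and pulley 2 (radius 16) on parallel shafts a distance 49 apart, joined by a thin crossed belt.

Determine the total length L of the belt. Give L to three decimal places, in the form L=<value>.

crossed belt: β = asin((r1+r2)/C) = asin(34/49) = 43.9378°
wrap1 = wrap2 = π + 2β = 267.8757°
tangent length = C·cosβ = 35.2846
L = (r1+r2)·wrap + 2·C·cosβ = 34·4.6753 + 2·35.2846 = 229.5297

L=229.530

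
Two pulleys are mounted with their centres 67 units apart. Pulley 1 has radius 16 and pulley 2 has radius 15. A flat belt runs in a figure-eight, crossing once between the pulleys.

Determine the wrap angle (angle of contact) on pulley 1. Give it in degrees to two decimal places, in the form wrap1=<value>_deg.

wrap1=235.12_deg

crossed belt: β = asin((r1+r2)/C) = asin(31/67) = 27.5606°
wrap1 = wrap2 = π + 2β = 235.1212°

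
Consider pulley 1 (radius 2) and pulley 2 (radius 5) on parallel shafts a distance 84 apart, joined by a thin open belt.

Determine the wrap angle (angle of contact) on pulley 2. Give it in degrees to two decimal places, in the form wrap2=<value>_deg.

open belt: β = asin((r2−r1)/C) = asin(3/84) = 2.0467°
wrap1 = π − 2β = 175.9066°
wrap2 = π + 2β = 184.0934°

wrap2=184.09_deg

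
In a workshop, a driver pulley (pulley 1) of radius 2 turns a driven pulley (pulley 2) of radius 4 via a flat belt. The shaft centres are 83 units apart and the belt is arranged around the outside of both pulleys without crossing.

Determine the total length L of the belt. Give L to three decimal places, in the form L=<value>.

L=184.898

open belt: β = asin((r2−r1)/C) = asin(2/83) = 1.3808°
wrap1 = π − 2β = 177.2385°
wrap2 = π + 2β = 182.7615°
tangent length = C·cosβ = 82.9759
L = r1·wrap1 + r2·wrap2 + 2·C·cosβ = 2·3.0934 + 4·3.1898 + 2·82.9759 = 184.8978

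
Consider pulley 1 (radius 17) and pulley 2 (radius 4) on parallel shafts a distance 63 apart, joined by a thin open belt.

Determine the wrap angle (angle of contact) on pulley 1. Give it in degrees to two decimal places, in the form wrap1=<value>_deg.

open belt: β = asin((r2−r1)/C) = asin(-13/63) = -11.9085°
wrap1 = π − 2β = 203.8170°
wrap2 = π + 2β = 156.1830°

wrap1=203.82_deg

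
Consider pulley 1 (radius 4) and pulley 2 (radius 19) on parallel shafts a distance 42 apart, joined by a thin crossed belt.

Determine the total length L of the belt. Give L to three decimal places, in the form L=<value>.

crossed belt: β = asin((r1+r2)/C) = asin(23/42) = 33.2038°
wrap1 = wrap2 = π + 2β = 246.4076°
tangent length = C·cosβ = 35.1426
L = (r1+r2)·wrap + 2·C·cosβ = 23·4.3006 + 2·35.1426 = 169.1995

L=169.200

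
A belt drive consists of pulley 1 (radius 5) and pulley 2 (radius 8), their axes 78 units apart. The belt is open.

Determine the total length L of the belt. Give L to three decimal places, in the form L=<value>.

open belt: β = asin((r2−r1)/C) = asin(3/78) = 2.2042°
wrap1 = π − 2β = 175.5915°
wrap2 = π + 2β = 184.4085°
tangent length = C·cosβ = 77.9423
L = r1·wrap1 + r2·wrap2 + 2·C·cosβ = 5·3.0647 + 8·3.2185 + 2·77.9423 = 196.9561

L=196.956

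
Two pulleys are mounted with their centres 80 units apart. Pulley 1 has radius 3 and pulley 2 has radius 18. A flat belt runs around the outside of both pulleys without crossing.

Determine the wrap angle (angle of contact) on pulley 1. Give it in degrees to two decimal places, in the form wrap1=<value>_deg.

wrap1=158.39_deg

open belt: β = asin((r2−r1)/C) = asin(15/80) = 10.8069°
wrap1 = π − 2β = 158.3862°
wrap2 = π + 2β = 201.6138°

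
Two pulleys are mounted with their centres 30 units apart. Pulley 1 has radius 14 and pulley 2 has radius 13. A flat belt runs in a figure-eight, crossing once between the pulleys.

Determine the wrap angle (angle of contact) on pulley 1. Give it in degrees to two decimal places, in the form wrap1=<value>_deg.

crossed belt: β = asin((r1+r2)/C) = asin(27/30) = 64.1581°
wrap1 = wrap2 = π + 2β = 308.3161°

wrap1=308.32_deg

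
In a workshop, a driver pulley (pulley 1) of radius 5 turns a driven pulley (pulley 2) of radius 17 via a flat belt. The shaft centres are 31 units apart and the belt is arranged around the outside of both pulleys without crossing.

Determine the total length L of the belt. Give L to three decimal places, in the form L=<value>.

L=135.821

open belt: β = asin((r2−r1)/C) = asin(12/31) = 22.7740°
wrap1 = π − 2β = 134.4521°
wrap2 = π + 2β = 225.5479°
tangent length = C·cosβ = 28.5832
L = r1·wrap1 + r2·wrap2 + 2·C·cosβ = 5·2.3466 + 17·3.9366 + 2·28.5832 = 135.8210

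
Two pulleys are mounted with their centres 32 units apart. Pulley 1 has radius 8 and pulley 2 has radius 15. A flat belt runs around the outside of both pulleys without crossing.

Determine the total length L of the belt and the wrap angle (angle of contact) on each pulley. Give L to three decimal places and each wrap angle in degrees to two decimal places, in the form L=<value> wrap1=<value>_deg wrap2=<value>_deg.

L=137.794 wrap1=154.73_deg wrap2=205.27_deg

open belt: β = asin((r2−r1)/C) = asin(7/32) = 12.6356°
wrap1 = π − 2β = 154.7287°
wrap2 = π + 2β = 205.2713°
tangent length = C·cosβ = 31.2250
L = r1·wrap1 + r2·wrap2 + 2·C·cosβ = 8·2.7005 + 15·3.5827 + 2·31.2250 = 137.7941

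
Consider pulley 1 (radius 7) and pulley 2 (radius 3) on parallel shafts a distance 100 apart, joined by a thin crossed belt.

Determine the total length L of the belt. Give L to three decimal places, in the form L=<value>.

crossed belt: β = asin((r1+r2)/C) = asin(10/100) = 5.7392°
wrap1 = wrap2 = π + 2β = 191.4783°
tangent length = C·cosβ = 99.4987
L = (r1+r2)·wrap + 2·C·cosβ = 10·3.3419 + 2·99.4987 = 232.4168

L=232.417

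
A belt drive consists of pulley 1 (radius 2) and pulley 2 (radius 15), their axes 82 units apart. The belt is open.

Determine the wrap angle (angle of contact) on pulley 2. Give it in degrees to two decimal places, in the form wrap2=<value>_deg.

wrap2=198.24_deg

open belt: β = asin((r2−r1)/C) = asin(13/82) = 9.1220°
wrap1 = π − 2β = 161.7561°
wrap2 = π + 2β = 198.2439°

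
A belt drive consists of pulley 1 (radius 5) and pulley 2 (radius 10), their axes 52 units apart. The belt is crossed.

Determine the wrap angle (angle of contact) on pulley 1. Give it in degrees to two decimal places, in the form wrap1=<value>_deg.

wrap1=213.53_deg

crossed belt: β = asin((r1+r2)/C) = asin(15/52) = 16.7659°
wrap1 = wrap2 = π + 2β = 213.5317°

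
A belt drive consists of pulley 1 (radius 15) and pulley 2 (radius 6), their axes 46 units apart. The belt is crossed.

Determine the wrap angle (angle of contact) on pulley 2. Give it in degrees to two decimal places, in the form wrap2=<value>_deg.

wrap2=234.33_deg

crossed belt: β = asin((r1+r2)/C) = asin(21/46) = 27.1629°
wrap1 = wrap2 = π + 2β = 234.3258°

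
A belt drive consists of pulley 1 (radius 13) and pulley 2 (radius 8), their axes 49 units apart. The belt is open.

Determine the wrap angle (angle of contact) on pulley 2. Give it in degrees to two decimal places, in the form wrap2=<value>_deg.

wrap2=168.29_deg

open belt: β = asin((r2−r1)/C) = asin(-5/49) = -5.8567°
wrap1 = π − 2β = 191.7134°
wrap2 = π + 2β = 168.2866°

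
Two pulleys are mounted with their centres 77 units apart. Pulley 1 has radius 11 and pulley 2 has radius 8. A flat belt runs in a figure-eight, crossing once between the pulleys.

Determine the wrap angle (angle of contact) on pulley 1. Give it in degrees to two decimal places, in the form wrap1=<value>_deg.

crossed belt: β = asin((r1+r2)/C) = asin(19/77) = 14.2855°
wrap1 = wrap2 = π + 2β = 208.5709°

wrap1=208.57_deg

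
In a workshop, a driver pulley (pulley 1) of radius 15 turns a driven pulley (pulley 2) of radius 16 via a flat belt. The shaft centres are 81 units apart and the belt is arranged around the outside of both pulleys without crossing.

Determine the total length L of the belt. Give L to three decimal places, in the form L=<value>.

L=259.402

open belt: β = asin((r2−r1)/C) = asin(1/81) = 0.7074°
wrap1 = π − 2β = 178.5853°
wrap2 = π + 2β = 181.4147°
tangent length = C·cosβ = 80.9938
L = r1·wrap1 + r2·wrap2 + 2·C·cosβ = 15·3.1169 + 16·3.1663 + 2·80.9938 = 259.4017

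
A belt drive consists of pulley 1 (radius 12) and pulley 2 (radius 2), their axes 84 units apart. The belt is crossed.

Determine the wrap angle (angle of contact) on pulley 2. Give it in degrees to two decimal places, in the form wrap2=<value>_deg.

crossed belt: β = asin((r1+r2)/C) = asin(14/84) = 9.5941°
wrap1 = wrap2 = π + 2β = 199.1881°

wrap2=199.19_deg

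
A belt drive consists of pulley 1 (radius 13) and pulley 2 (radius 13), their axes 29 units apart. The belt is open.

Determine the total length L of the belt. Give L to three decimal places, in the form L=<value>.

open belt: β = asin((r2−r1)/C) = asin(0/29) = 0.0000°
wrap1 = π − 2β = 180.0000°
wrap2 = π + 2β = 180.0000°
tangent length = C·cosβ = 29.0000
L = r1·wrap1 + r2·wrap2 + 2·C·cosβ = 13·3.1416 + 13·3.1416 + 2·29.0000 = 139.6814

L=139.681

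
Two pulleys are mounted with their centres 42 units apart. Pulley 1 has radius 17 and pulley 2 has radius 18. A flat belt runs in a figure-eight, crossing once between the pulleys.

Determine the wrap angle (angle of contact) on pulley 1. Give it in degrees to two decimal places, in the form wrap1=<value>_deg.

wrap1=292.89_deg

crossed belt: β = asin((r1+r2)/C) = asin(35/42) = 56.4427°
wrap1 = wrap2 = π + 2β = 292.8854°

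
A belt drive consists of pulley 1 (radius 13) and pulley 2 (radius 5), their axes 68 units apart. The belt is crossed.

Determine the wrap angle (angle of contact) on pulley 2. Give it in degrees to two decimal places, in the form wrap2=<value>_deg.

crossed belt: β = asin((r1+r2)/C) = asin(18/68) = 15.3495°
wrap1 = wrap2 = π + 2β = 210.6990°

wrap2=210.70_deg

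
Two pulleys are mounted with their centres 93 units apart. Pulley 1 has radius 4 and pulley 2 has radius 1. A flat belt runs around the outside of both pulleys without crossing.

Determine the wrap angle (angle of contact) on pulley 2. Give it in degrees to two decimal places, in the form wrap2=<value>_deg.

wrap2=176.30_deg

open belt: β = asin((r2−r1)/C) = asin(-3/93) = -1.8486°
wrap1 = π − 2β = 183.6971°
wrap2 = π + 2β = 176.3029°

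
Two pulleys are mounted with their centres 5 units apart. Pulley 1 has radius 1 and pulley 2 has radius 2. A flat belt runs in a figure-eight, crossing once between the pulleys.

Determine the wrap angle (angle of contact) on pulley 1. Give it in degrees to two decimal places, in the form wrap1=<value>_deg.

crossed belt: β = asin((r1+r2)/C) = asin(3/5) = 36.8699°
wrap1 = wrap2 = π + 2β = 253.7398°

wrap1=253.74_deg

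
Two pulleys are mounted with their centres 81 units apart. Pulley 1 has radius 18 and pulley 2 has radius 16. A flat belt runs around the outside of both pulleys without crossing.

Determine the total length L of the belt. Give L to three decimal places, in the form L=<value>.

open belt: β = asin((r2−r1)/C) = asin(-2/81) = -1.4149°
wrap1 = π − 2β = 182.8297°
wrap2 = π + 2β = 177.1703°
tangent length = C·cosβ = 80.9753
L = r1·wrap1 + r2·wrap2 + 2·C·cosβ = 18·3.1910 + 16·3.0922 + 2·80.9753 = 268.8635

L=268.864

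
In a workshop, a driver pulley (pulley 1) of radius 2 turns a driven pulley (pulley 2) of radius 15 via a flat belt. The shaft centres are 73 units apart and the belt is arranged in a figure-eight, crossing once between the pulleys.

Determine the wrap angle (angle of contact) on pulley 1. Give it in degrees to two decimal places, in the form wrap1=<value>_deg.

crossed belt: β = asin((r1+r2)/C) = asin(17/73) = 13.4665°
wrap1 = wrap2 = π + 2β = 206.9330°

wrap1=206.93_deg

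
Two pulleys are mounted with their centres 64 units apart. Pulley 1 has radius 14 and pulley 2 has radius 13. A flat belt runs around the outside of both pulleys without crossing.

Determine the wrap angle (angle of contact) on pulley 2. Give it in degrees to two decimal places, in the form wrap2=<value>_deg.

open belt: β = asin((r2−r1)/C) = asin(-1/64) = -0.8953°
wrap1 = π − 2β = 181.7906°
wrap2 = π + 2β = 178.2094°

wrap2=178.21_deg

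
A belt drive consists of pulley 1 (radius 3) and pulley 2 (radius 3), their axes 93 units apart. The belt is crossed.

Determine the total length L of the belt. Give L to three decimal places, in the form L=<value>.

L=205.237

crossed belt: β = asin((r1+r2)/C) = asin(6/93) = 3.6991°
wrap1 = wrap2 = π + 2β = 187.3981°
tangent length = C·cosβ = 92.8062
L = (r1+r2)·wrap + 2·C·cosβ = 6·3.2707 + 2·92.8062 = 205.2368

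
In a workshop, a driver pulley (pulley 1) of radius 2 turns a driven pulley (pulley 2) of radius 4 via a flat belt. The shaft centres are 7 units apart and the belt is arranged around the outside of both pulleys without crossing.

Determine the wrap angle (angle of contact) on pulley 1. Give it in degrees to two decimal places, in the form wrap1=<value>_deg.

open belt: β = asin((r2−r1)/C) = asin(2/7) = 16.6015°
wrap1 = π − 2β = 146.7969°
wrap2 = π + 2β = 213.2031°

wrap1=146.80_deg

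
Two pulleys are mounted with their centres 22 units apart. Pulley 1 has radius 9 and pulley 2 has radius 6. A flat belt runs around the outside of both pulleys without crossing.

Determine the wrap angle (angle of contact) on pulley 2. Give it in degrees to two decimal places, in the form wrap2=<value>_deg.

wrap2=164.33_deg

open belt: β = asin((r2−r1)/C) = asin(-3/22) = -7.8375°
wrap1 = π − 2β = 195.6750°
wrap2 = π + 2β = 164.3250°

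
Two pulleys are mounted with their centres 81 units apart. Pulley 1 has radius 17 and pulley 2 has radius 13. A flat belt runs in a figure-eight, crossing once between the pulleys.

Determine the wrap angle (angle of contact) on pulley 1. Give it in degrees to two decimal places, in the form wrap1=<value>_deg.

crossed belt: β = asin((r1+r2)/C) = asin(30/81) = 21.7385°
wrap1 = wrap2 = π + 2β = 223.4769°

wrap1=223.48_deg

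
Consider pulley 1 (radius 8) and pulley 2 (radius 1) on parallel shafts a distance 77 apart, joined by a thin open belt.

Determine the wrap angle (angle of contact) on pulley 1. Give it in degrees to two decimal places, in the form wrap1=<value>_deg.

wrap1=190.43_deg

open belt: β = asin((r2−r1)/C) = asin(-7/77) = -5.2159°
wrap1 = π − 2β = 190.4318°
wrap2 = π + 2β = 169.5682°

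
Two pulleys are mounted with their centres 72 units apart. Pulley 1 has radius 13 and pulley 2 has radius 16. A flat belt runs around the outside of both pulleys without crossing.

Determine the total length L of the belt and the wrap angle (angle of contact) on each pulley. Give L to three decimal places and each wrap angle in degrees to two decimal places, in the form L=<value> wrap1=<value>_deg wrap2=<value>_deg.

open belt: β = asin((r2−r1)/C) = asin(3/72) = 2.3880°
wrap1 = π − 2β = 175.2240°
wrap2 = π + 2β = 184.7760°
tangent length = C·cosβ = 71.9375
L = r1·wrap1 + r2·wrap2 + 2·C·cosβ = 13·3.0582 + 16·3.2250 + 2·71.9375 = 235.2312

L=235.231 wrap1=175.22_deg wrap2=184.78_deg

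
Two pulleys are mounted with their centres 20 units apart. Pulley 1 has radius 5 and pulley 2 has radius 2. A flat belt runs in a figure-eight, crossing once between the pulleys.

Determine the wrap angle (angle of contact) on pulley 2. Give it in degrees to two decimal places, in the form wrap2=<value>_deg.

wrap2=220.97_deg

crossed belt: β = asin((r1+r2)/C) = asin(7/20) = 20.4873°
wrap1 = wrap2 = π + 2β = 220.9746°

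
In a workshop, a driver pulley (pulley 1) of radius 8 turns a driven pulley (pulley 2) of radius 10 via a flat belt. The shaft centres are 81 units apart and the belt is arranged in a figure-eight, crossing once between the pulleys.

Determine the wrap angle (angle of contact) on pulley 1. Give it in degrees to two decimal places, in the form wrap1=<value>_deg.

crossed belt: β = asin((r1+r2)/C) = asin(18/81) = 12.8396°
wrap1 = wrap2 = π + 2β = 205.6792°

wrap1=205.68_deg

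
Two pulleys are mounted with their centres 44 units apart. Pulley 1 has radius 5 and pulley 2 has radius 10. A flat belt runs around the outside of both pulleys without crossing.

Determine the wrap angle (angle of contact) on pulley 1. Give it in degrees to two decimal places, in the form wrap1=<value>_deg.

wrap1=166.95_deg

open belt: β = asin((r2−r1)/C) = asin(5/44) = 6.5250°
wrap1 = π − 2β = 166.9500°
wrap2 = π + 2β = 193.0500°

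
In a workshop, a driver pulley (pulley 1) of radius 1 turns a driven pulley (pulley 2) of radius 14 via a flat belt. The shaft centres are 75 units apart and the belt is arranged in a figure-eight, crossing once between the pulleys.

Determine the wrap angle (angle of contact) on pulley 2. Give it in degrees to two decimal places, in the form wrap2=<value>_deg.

wrap2=203.07_deg

crossed belt: β = asin((r1+r2)/C) = asin(15/75) = 11.5370°
wrap1 = wrap2 = π + 2β = 203.0739°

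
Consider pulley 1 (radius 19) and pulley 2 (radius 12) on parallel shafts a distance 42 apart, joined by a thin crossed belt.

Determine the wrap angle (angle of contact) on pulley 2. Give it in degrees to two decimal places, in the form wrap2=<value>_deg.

wrap2=275.14_deg

crossed belt: β = asin((r1+r2)/C) = asin(31/42) = 47.5694°
wrap1 = wrap2 = π + 2β = 275.1388°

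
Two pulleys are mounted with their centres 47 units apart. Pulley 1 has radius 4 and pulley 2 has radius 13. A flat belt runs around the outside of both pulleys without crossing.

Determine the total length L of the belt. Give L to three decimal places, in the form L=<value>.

open belt: β = asin((r2−r1)/C) = asin(9/47) = 11.0397°
wrap1 = π − 2β = 157.9206°
wrap2 = π + 2β = 202.0794°
tangent length = C·cosβ = 46.1303
L = r1·wrap1 + r2·wrap2 + 2·C·cosβ = 4·2.7562 + 13·3.5270 + 2·46.1303 = 149.1358

L=149.136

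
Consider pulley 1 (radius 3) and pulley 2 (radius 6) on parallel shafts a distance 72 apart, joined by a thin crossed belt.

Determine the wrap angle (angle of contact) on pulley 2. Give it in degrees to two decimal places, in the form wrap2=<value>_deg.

crossed belt: β = asin((r1+r2)/C) = asin(9/72) = 7.1808°
wrap1 = wrap2 = π + 2β = 194.3615°

wrap2=194.36_deg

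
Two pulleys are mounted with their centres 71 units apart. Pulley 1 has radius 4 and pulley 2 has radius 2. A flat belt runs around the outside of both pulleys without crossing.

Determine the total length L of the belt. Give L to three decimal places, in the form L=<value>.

L=160.906

open belt: β = asin((r2−r1)/C) = asin(-2/71) = -1.6142°
wrap1 = π − 2β = 183.2284°
wrap2 = π + 2β = 176.7716°
tangent length = C·cosβ = 70.9718
L = r1·wrap1 + r2·wrap2 + 2·C·cosβ = 4·3.1979 + 2·3.0852 + 2·70.9718 = 160.9059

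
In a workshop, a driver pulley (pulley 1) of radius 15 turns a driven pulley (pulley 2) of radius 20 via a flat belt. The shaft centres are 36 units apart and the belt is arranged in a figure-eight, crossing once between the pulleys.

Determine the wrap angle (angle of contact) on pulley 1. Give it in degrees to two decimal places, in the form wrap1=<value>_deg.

wrap1=332.93_deg

crossed belt: β = asin((r1+r2)/C) = asin(35/36) = 76.4638°
wrap1 = wrap2 = π + 2β = 332.9276°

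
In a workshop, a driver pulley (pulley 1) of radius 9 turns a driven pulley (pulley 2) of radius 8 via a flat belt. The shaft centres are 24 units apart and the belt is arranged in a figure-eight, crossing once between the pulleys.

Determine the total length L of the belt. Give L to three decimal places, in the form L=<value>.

L=114.052

crossed belt: β = asin((r1+r2)/C) = asin(17/24) = 45.0995°
wrap1 = wrap2 = π + 2β = 270.1989°
tangent length = C·cosβ = 16.9411
L = (r1+r2)·wrap + 2·C·cosβ = 17·4.7159 + 2·16.9411 = 114.0518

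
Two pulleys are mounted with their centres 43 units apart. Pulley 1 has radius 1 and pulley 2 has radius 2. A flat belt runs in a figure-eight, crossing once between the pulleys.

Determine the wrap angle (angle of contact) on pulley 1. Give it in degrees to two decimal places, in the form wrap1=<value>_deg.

crossed belt: β = asin((r1+r2)/C) = asin(3/43) = 4.0006°
wrap1 = wrap2 = π + 2β = 188.0013°

wrap1=188.00_deg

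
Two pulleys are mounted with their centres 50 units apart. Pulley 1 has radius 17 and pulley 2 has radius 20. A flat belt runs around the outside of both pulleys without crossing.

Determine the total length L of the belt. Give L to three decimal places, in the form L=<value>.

open belt: β = asin((r2−r1)/C) = asin(3/50) = 3.4398°
wrap1 = π − 2β = 173.1204°
wrap2 = π + 2β = 186.8796°
tangent length = C·cosβ = 49.9099
L = r1·wrap1 + r2·wrap2 + 2·C·cosβ = 17·3.0215 + 20·3.2617 + 2·49.9099 = 216.4190

L=216.419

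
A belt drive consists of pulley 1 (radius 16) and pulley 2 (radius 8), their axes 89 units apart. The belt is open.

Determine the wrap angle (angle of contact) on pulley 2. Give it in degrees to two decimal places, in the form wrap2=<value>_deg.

open belt: β = asin((r2−r1)/C) = asin(-8/89) = -5.1571°
wrap1 = π − 2β = 190.3143°
wrap2 = π + 2β = 169.6857°

wrap2=169.69_deg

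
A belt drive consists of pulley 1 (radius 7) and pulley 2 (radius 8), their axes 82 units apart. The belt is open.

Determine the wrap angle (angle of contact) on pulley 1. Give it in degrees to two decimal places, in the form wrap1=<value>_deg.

open belt: β = asin((r2−r1)/C) = asin(1/82) = 0.6987°
wrap1 = π − 2β = 178.6025°
wrap2 = π + 2β = 181.3975°

wrap1=178.60_deg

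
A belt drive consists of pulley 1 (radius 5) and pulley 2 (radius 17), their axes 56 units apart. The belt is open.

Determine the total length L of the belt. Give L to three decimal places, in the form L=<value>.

L=183.696

open belt: β = asin((r2−r1)/C) = asin(12/56) = 12.3736°
wrap1 = π − 2β = 155.2527°
wrap2 = π + 2β = 204.7473°
tangent length = C·cosβ = 54.6992
L = r1·wrap1 + r2·wrap2 + 2·C·cosβ = 5·2.7097 + 17·3.5735 + 2·54.6992 = 183.6964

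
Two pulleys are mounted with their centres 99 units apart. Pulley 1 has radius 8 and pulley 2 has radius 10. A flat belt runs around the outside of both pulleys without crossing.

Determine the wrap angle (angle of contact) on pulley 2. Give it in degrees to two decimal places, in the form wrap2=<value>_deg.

wrap2=182.32_deg

open belt: β = asin((r2−r1)/C) = asin(2/99) = 1.1576°
wrap1 = π − 2β = 177.6849°
wrap2 = π + 2β = 182.3151°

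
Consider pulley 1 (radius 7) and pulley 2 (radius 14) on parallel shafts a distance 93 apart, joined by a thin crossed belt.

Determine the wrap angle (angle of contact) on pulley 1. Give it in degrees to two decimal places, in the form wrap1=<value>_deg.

crossed belt: β = asin((r1+r2)/C) = asin(21/93) = 13.0503°
wrap1 = wrap2 = π + 2β = 206.1006°

wrap1=206.10_deg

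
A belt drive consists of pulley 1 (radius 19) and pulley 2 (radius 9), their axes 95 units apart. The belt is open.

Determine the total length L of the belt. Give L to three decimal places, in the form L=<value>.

L=279.018

open belt: β = asin((r2−r1)/C) = asin(-10/95) = -6.0423°
wrap1 = π − 2β = 192.0847°
wrap2 = π + 2β = 167.9153°
tangent length = C·cosβ = 94.4722
L = r1·wrap1 + r2·wrap2 + 2·C·cosβ = 19·3.3525 + 9·2.9307 + 2·94.4722 = 279.0182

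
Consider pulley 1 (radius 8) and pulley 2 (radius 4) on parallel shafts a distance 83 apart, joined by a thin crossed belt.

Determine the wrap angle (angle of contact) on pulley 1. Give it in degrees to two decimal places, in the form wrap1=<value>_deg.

wrap1=196.63_deg

crossed belt: β = asin((r1+r2)/C) = asin(12/83) = 8.3129°
wrap1 = wrap2 = π + 2β = 196.6257°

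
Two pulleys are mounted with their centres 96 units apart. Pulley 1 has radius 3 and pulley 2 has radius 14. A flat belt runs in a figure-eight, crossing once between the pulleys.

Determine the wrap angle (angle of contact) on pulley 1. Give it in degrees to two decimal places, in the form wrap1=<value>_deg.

crossed belt: β = asin((r1+r2)/C) = asin(17/96) = 10.1999°
wrap1 = wrap2 = π + 2β = 200.3998°

wrap1=200.40_deg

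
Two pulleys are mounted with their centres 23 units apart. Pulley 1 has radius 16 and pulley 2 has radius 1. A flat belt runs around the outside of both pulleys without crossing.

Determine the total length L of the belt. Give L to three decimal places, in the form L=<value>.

open belt: β = asin((r2−r1)/C) = asin(-15/23) = -40.7057°
wrap1 = π − 2β = 261.4114°
wrap2 = π + 2β = 98.5886°
tangent length = C·cosβ = 17.4356
L = r1·wrap1 + r2·wrap2 + 2·C·cosβ = 16·4.5625 + 1·1.7207 + 2·17.4356 = 109.5917

L=109.592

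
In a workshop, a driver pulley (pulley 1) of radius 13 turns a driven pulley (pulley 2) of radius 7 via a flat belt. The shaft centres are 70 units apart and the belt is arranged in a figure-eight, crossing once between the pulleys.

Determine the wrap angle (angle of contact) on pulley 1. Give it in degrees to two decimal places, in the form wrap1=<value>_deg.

crossed belt: β = asin((r1+r2)/C) = asin(20/70) = 16.6015°
wrap1 = wrap2 = π + 2β = 213.2031°

wrap1=213.20_deg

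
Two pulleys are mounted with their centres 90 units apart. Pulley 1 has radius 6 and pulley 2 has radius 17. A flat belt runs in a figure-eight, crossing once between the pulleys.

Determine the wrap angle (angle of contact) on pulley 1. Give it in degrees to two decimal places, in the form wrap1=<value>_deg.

crossed belt: β = asin((r1+r2)/C) = asin(23/90) = 14.8065°
wrap1 = wrap2 = π + 2β = 209.6130°

wrap1=209.61_deg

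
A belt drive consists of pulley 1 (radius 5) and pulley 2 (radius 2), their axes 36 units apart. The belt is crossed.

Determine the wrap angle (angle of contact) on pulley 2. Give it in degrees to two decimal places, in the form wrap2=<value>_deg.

wrap2=202.42_deg

crossed belt: β = asin((r1+r2)/C) = asin(7/36) = 11.2123°
wrap1 = wrap2 = π + 2β = 202.4245°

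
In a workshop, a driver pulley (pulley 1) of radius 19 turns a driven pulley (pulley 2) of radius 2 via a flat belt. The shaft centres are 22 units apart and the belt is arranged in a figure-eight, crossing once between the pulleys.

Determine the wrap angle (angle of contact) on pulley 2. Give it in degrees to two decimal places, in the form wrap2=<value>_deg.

wrap2=325.32_deg

crossed belt: β = asin((r1+r2)/C) = asin(21/22) = 72.6586°
wrap1 = wrap2 = π + 2β = 325.3171°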